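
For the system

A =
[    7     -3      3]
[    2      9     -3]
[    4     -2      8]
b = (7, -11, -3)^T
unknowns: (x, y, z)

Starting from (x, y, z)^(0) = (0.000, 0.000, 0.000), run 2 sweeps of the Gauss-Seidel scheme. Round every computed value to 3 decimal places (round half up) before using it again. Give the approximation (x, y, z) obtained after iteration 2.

Iteration 1:
  x = (7 - (-3)·0.000 - (3)·0.000) / (7) = 1.000
  y = (-11 - (2)·1.000 - (-3)·0.000) / (9) = -1.444
  z = (-3 - (4)·1.000 - (-2)·-1.444) / (8) = -1.236
Iteration 2:
  x = (7 - (-3)·-1.444 - (3)·-1.236) / (7) = 0.911
  y = (-11 - (2)·0.911 - (-3)·-1.236) / (9) = -1.837
  z = (-3 - (4)·0.911 - (-2)·-1.837) / (8) = -1.290

(0.911, -1.837, -1.290)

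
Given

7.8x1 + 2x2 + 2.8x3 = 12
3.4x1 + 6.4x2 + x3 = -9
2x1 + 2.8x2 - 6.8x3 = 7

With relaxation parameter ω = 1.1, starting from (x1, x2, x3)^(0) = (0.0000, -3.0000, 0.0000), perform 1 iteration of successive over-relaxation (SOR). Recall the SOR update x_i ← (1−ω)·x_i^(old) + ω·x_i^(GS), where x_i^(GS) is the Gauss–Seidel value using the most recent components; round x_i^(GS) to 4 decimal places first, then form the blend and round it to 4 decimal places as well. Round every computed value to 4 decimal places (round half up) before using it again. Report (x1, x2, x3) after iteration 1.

(2.5385, -2.7303, -1.5477)

Iteration 1:
  x1: GS value = (12 - (2)·-3.0000 - (2.8)·0.0000) / (7.8) = 2.3077;  x1 ← (1−ω)·0.0000 + ω·2.3077 = 2.5385
  x2: GS value = (-9 - (3.4)·2.5385 - (1)·0.0000) / (6.4) = -2.7548;  x2 ← (1−ω)·-3.0000 + ω·-2.7548 = -2.7303
  x3: GS value = (7 - (2)·2.5385 - (2.8)·-2.7303) / (-6.8) = -1.4070;  x3 ← (1−ω)·0.0000 + ω·-1.4070 = -1.5477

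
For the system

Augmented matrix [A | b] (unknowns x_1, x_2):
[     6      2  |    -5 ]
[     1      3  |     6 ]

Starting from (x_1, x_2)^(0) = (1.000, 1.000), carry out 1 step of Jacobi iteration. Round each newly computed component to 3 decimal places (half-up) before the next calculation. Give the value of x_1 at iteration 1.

Iteration 1:
  x_1 = (-5 - (2)·1.000) / (6) = -1.167
  x_2 = (6 - (1)·1.000) / (3) = 1.667

-1.167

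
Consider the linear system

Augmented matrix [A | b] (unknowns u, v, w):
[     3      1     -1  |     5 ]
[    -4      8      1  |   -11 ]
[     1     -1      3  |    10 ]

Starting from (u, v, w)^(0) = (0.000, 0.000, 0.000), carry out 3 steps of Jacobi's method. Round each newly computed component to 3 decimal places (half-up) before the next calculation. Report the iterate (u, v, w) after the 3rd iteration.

Iteration 1:
  u = (5 - (1)·0.000 - (-1)·0.000) / (3) = 1.667
  v = (-11 - (-4)·0.000 - (1)·0.000) / (8) = -1.375
  w = (10 - (1)·0.000 - (-1)·0.000) / (3) = 3.333
Iteration 2:
  u = (5 - (1)·-1.375 - (-1)·3.333) / (3) = 3.236
  v = (-11 - (-4)·1.667 - (1)·3.333) / (8) = -0.958
  w = (10 - (1)·1.667 - (-1)·-1.375) / (3) = 2.319
Iteration 3:
  u = (5 - (1)·-0.958 - (-1)·2.319) / (3) = 2.759
  v = (-11 - (-4)·3.236 - (1)·2.319) / (8) = -0.047
  w = (10 - (1)·3.236 - (-1)·-0.958) / (3) = 1.935

(2.759, -0.047, 1.935)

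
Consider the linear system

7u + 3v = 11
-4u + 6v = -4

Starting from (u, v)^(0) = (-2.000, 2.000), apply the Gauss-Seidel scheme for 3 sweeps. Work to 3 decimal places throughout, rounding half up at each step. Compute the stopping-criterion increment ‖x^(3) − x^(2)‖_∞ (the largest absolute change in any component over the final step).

0.268

Iteration 1:
  u = (11 - (3)·2.000) / (7) = 0.714
  v = (-4 - (-4)·0.714) / (6) = -0.191
Iteration 2:
  u = (11 - (3)·-0.191) / (7) = 1.653
  v = (-4 - (-4)·1.653) / (6) = 0.435
Iteration 3:
  u = (11 - (3)·0.435) / (7) = 1.385
  v = (-4 - (-4)·1.385) / (6) = 0.257
Change: (-0.268, -0.178) → max |·| = 0.268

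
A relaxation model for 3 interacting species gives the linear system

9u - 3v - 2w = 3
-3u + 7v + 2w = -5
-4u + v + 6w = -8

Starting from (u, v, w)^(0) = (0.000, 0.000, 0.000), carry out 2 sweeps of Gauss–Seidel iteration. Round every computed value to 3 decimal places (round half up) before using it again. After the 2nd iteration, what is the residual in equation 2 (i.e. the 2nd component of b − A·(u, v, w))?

Iteration 1:
  u = (3 - (-3)·0.000 - (-2)·0.000) / (9) = 0.333
  v = (-5 - (-3)·0.333 - (2)·0.000) / (7) = -0.572
  w = (-8 - (-4)·0.333 - (1)·-0.572) / (6) = -1.016
Iteration 2:
  u = (3 - (-3)·-0.572 - (-2)·-1.016) / (9) = -0.083
  v = (-5 - (-3)·-0.083 - (2)·-1.016) / (7) = -0.460
  w = (-8 - (-4)·-0.083 - (1)·-0.460) / (6) = -1.312
Residual b − A·x = (-0.257, 0.595, 0.000)

0.595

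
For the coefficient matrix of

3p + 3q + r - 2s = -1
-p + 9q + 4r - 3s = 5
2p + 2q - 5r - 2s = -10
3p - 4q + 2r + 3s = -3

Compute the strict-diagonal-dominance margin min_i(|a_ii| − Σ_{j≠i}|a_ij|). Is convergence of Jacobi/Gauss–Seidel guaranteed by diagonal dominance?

-6

row 1: |3| − (3+1+2) = -3
row 2: |9| − (1+4+3) = 1
row 3: |-5| − (2+2+2) = -1
row 4: |3| − (3+4+2) = -6
minimum over rows = -6 → not strictly diagonally dominant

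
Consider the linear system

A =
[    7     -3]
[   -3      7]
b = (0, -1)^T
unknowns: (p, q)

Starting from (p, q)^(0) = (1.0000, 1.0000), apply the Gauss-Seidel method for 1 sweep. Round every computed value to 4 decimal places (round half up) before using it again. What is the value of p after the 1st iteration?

Iteration 1:
  p = (0 - (-3)·1.0000) / (7) = 0.4286
  q = (-1 - (-3)·0.4286) / (7) = 0.0408

0.4286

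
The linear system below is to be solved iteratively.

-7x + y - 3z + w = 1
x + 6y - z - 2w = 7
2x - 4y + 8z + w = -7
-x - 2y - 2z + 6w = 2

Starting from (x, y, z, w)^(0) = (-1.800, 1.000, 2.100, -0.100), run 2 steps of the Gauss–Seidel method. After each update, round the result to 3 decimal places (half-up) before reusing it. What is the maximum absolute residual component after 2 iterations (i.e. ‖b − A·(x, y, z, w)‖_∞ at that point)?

1.158

Iteration 1:
  x = (1 - (1)·1.000 - (-3)·2.100 - (1)·-0.100) / (-7) = -0.914
  y = (7 - (1)·-0.914 - (-1)·2.100 - (-2)·-0.100) / (6) = 1.636
  z = (-7 - (2)·-0.914 - (-4)·1.636 - (1)·-0.100) / (8) = 0.184
  w = (2 - (-1)·-0.914 - (-2)·1.636 - (-2)·0.184) / (6) = 0.788
Iteration 2:
  x = (1 - (1)·1.636 - (-3)·0.184 - (1)·0.788) / (-7) = 0.125
  y = (7 - (1)·0.125 - (-1)·0.184 - (-2)·0.788) / (6) = 1.439
  z = (-7 - (2)·0.125 - (-4)·1.439 - (1)·0.788) / (8) = -0.285
  w = (2 - (-1)·0.125 - (-2)·1.439 - (-2)·-0.285) / (6) = 0.739
Residual b − A·x = (-1.158, -0.566, 0.047, -0.001); ∞-norm = 1.158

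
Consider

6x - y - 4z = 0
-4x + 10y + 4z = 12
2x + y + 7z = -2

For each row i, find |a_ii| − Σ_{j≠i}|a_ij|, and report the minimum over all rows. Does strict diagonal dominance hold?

row 1: |6| − (1+4) = 1
row 2: |10| − (4+4) = 2
row 3: |7| − (2+1) = 4
minimum over rows = 1 → strictly diagonally dominant (convergence guaranteed)

1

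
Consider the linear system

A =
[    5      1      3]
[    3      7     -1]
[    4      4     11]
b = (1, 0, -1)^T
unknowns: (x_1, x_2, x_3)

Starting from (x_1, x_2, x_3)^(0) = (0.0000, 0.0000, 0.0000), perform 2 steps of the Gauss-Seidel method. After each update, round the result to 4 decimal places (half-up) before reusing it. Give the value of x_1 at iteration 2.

Iteration 1:
  x_1 = (1 - (1)·0.0000 - (3)·0.0000) / (5) = 0.2000
  x_2 = (0 - (3)·0.2000 - (-1)·0.0000) / (7) = -0.0857
  x_3 = (-1 - (4)·0.2000 - (4)·-0.0857) / (11) = -0.1325
Iteration 2:
  x_1 = (1 - (1)·-0.0857 - (3)·-0.1325) / (5) = 0.2966
  x_2 = (0 - (3)·0.2966 - (-1)·-0.1325) / (7) = -0.1460
  x_3 = (-1 - (4)·0.2966 - (4)·-0.1460) / (11) = -0.1457

0.2966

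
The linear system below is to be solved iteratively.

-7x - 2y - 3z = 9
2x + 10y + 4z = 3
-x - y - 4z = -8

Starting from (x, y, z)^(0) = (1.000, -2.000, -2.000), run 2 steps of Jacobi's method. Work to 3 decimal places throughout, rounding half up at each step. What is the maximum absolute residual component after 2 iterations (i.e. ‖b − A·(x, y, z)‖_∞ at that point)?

Iteration 1:
  x = (9 - (-2)·-2.000 - (-3)·-2.000) / (-7) = 0.143
  y = (3 - (2)·1.000 - (4)·-2.000) / (10) = 0.900
  z = (-8 - (-1)·1.000 - (-1)·-2.000) / (-4) = 2.250
Iteration 2:
  x = (9 - (-2)·0.900 - (-3)·2.250) / (-7) = -2.507
  y = (3 - (2)·0.143 - (4)·2.250) / (10) = -0.629
  z = (-8 - (-1)·0.143 - (-1)·0.900) / (-4) = 1.739
Residual b − A·x = (-4.590, 7.348, -4.180); ∞-norm = 7.348

7.348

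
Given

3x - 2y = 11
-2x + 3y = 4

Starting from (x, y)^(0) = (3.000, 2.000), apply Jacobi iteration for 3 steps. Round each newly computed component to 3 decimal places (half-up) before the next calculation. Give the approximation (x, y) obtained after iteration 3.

Iteration 1:
  x = (11 - (-2)·2.000) / (3) = 5.000
  y = (4 - (-2)·3.000) / (3) = 3.333
Iteration 2:
  x = (11 - (-2)·3.333) / (3) = 5.889
  y = (4 - (-2)·5.000) / (3) = 4.667
Iteration 3:
  x = (11 - (-2)·4.667) / (3) = 6.778
  y = (4 - (-2)·5.889) / (3) = 5.259

(6.778, 5.259)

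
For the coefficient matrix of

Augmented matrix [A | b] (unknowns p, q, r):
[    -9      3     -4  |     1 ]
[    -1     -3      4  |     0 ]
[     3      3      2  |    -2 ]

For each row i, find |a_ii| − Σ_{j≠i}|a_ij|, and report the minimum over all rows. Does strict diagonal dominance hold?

-4

row 1: |-9| − (3+4) = 2
row 2: |-3| − (1+4) = -2
row 3: |2| − (3+3) = -4
minimum over rows = -4 → not strictly diagonally dominant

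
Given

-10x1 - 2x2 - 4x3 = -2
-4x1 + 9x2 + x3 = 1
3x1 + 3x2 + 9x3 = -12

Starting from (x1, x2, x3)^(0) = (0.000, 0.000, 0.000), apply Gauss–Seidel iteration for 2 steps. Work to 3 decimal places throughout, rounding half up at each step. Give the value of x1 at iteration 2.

0.747

Iteration 1:
  x1 = (-2 - (-2)·0.000 - (-4)·0.000) / (-10) = 0.200
  x2 = (1 - (-4)·0.200 - (1)·0.000) / (9) = 0.200
  x3 = (-12 - (3)·0.200 - (3)·0.200) / (9) = -1.467
Iteration 2:
  x1 = (-2 - (-2)·0.200 - (-4)·-1.467) / (-10) = 0.747
  x2 = (1 - (-4)·0.747 - (1)·-1.467) / (9) = 0.606
  x3 = (-12 - (3)·0.747 - (3)·0.606) / (9) = -1.784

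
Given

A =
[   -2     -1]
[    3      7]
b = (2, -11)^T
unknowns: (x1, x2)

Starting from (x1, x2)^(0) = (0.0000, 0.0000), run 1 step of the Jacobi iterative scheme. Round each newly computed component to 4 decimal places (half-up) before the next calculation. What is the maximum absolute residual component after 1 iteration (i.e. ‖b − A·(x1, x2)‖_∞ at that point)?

Iteration 1:
  x1 = (2 - (-1)·0.0000) / (-2) = -1.0000
  x2 = (-11 - (3)·0.0000) / (7) = -1.5714
Residual b − A·x = (-1.5714, 2.9998); ∞-norm = 2.9998

2.9998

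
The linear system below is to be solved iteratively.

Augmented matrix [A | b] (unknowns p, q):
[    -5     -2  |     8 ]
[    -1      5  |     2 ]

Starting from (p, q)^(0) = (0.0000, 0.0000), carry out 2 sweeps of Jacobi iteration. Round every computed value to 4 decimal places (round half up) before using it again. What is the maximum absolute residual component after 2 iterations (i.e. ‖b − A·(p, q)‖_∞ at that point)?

Iteration 1:
  p = (8 - (-2)·0.0000) / (-5) = -1.6000
  q = (2 - (-1)·0.0000) / (5) = 0.4000
Iteration 2:
  p = (8 - (-2)·0.4000) / (-5) = -1.7600
  q = (2 - (-1)·-1.6000) / (5) = 0.0800
Residual b − A·x = (-0.6400, -0.1600); ∞-norm = 0.6400

0.6400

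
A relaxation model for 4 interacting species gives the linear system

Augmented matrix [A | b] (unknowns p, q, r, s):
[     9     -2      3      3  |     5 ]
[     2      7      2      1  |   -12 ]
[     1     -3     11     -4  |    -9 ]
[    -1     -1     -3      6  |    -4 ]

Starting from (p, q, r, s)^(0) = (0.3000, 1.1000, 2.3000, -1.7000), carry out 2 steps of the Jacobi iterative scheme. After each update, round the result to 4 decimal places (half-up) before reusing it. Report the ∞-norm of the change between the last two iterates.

2.2342

Iteration 1:
  p = (5 - (-2)·1.1000 - (3)·2.3000 - (3)·-1.7000) / (9) = 0.6000
  q = (-12 - (2)·0.3000 - (2)·2.3000 - (1)·-1.7000) / (7) = -2.2143
  r = (-9 - (1)·0.3000 - (-3)·1.1000 - (-4)·-1.7000) / (11) = -1.1636
  s = (-4 - (-1)·0.3000 - (-1)·1.1000 - (-3)·2.3000) / (6) = 0.7167
Iteration 2:
  p = (5 - (-2)·-2.2143 - (3)·-1.1636 - (3)·0.7167) / (9) = 0.2125
  q = (-12 - (2)·0.6000 - (2)·-1.1636 - (1)·0.7167) / (7) = -1.6556
  r = (-9 - (1)·0.6000 - (-3)·-2.2143 - (-4)·0.7167) / (11) = -1.2160
  s = (-4 - (-1)·0.6000 - (-1)·-2.2143 - (-3)·-1.1636) / (6) = -1.5175
Change: (-0.3875, 0.5587, -0.0524, -2.2342) → max |·| = 2.2342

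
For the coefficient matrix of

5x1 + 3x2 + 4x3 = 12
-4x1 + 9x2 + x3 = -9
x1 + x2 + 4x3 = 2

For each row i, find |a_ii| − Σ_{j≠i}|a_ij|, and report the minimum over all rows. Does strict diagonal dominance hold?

row 1: |5| − (3+4) = -2
row 2: |9| − (4+1) = 4
row 3: |4| − (1+1) = 2
minimum over rows = -2 → not strictly diagonally dominant

-2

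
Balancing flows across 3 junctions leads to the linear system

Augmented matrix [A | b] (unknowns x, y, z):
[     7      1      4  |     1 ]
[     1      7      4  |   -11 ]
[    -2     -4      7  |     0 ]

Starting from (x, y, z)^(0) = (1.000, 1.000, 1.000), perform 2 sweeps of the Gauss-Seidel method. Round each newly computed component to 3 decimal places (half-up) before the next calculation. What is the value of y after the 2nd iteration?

-0.977

Iteration 1:
  x = (1 - (1)·1.000 - (4)·1.000) / (7) = -0.571
  y = (-11 - (1)·-0.571 - (4)·1.000) / (7) = -2.061
  z = (0 - (-2)·-0.571 - (-4)·-2.061) / (7) = -1.341
Iteration 2:
  x = (1 - (1)·-2.061 - (4)·-1.341) / (7) = 1.204
  y = (-11 - (1)·1.204 - (4)·-1.341) / (7) = -0.977
  z = (0 - (-2)·1.204 - (-4)·-0.977) / (7) = -0.214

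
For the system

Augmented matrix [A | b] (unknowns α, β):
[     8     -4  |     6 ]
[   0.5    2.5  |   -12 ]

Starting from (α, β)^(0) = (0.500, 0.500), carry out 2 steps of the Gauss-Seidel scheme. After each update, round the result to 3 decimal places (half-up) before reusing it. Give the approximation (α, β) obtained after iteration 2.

Iteration 1:
  α = (6 - (-4)·0.500) / (8) = 1.000
  β = (-12 - (0.5)·1.000) / (2.5) = -5.000
Iteration 2:
  α = (6 - (-4)·-5.000) / (8) = -1.750
  β = (-12 - (0.5)·-1.750) / (2.5) = -4.450

(-1.750, -4.450)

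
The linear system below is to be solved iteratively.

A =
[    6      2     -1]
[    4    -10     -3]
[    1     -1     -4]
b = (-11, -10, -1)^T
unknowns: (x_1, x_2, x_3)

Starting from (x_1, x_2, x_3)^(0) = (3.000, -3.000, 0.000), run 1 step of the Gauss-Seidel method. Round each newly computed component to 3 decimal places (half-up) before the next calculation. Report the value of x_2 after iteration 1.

Iteration 1:
  x_1 = (-11 - (2)·-3.000 - (-1)·0.000) / (6) = -0.833
  x_2 = (-10 - (4)·-0.833 - (-3)·0.000) / (-10) = 0.667
  x_3 = (-1 - (1)·-0.833 - (-1)·0.667) / (-4) = -0.125

0.667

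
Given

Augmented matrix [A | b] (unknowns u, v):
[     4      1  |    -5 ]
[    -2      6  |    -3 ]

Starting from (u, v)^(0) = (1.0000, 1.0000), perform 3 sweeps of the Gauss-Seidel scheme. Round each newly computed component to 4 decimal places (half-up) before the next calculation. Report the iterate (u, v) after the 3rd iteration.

Iteration 1:
  u = (-5 - (1)·1.0000) / (4) = -1.5000
  v = (-3 - (-2)·-1.5000) / (6) = -1.0000
Iteration 2:
  u = (-5 - (1)·-1.0000) / (4) = -1.0000
  v = (-3 - (-2)·-1.0000) / (6) = -0.8333
Iteration 3:
  u = (-5 - (1)·-0.8333) / (4) = -1.0417
  v = (-3 - (-2)·-1.0417) / (6) = -0.8472

(-1.0417, -0.8472)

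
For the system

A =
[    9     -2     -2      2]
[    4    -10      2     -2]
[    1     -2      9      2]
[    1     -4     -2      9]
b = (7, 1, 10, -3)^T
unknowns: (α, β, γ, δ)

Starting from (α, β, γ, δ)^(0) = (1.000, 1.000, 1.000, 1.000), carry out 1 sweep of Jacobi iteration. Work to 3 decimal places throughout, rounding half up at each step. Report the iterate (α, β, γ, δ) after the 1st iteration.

(1.000, 0.300, 1.000, 0.222)

Iteration 1:
  α = (7 - (-2)·1.000 - (-2)·1.000 - (2)·1.000) / (9) = 1.000
  β = (1 - (4)·1.000 - (2)·1.000 - (-2)·1.000) / (-10) = 0.300
  γ = (10 - (1)·1.000 - (-2)·1.000 - (2)·1.000) / (9) = 1.000
  δ = (-3 - (1)·1.000 - (-4)·1.000 - (-2)·1.000) / (9) = 0.222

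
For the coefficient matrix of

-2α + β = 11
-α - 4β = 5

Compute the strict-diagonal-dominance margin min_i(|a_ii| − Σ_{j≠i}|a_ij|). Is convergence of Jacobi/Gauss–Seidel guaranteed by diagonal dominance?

row 1: |-2| − (1) = 1
row 2: |-4| − (1) = 3
minimum over rows = 1 → strictly diagonally dominant (convergence guaranteed)

1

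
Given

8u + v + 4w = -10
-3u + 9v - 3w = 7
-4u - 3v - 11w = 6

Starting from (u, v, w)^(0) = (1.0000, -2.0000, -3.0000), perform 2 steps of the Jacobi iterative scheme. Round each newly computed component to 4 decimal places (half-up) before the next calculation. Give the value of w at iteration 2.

Iteration 1:
  u = (-10 - (1)·-2.0000 - (4)·-3.0000) / (8) = 0.5000
  v = (7 - (-3)·1.0000 - (-3)·-3.0000) / (9) = 0.1111
  w = (6 - (-4)·1.0000 - (-3)·-2.0000) / (-11) = -0.3636
Iteration 2:
  u = (-10 - (1)·0.1111 - (4)·-0.3636) / (8) = -1.0821
  v = (7 - (-3)·0.5000 - (-3)·-0.3636) / (9) = 0.8232
  w = (6 - (-4)·0.5000 - (-3)·0.1111) / (-11) = -0.7576

-0.7576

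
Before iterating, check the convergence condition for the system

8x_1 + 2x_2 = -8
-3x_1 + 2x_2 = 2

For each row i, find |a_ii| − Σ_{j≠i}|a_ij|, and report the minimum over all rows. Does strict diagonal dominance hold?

-1

row 1: |8| − (2) = 6
row 2: |2| − (3) = -1
minimum over rows = -1 → not strictly diagonally dominant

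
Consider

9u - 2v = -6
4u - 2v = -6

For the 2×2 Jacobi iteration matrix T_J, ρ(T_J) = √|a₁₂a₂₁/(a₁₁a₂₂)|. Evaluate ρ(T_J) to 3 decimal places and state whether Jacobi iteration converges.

0.667

a₁₂a₂₁/(a₁₁a₂₂) = (-2)·(4) / ((9)·(-2)) = 0.444444
ρ = √|0.444444| = √0.444444 = 0.667
ρ < 1, so Jacobi converges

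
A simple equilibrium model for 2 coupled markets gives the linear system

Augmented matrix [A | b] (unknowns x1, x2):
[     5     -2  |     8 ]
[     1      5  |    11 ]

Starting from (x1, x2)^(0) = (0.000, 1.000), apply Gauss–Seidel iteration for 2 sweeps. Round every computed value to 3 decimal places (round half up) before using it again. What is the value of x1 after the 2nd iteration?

Iteration 1:
  x1 = (8 - (-2)·1.000) / (5) = 2.000
  x2 = (11 - (1)·2.000) / (5) = 1.800
Iteration 2:
  x1 = (8 - (-2)·1.800) / (5) = 2.320
  x2 = (11 - (1)·2.320) / (5) = 1.736

2.320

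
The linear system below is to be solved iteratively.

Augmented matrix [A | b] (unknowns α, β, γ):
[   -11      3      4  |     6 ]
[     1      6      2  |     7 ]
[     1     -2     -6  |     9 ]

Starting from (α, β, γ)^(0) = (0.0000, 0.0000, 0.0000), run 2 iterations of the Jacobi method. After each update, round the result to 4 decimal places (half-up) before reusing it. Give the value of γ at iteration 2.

-1.9798

Iteration 1:
  α = (6 - (3)·0.0000 - (4)·0.0000) / (-11) = -0.5455
  β = (7 - (1)·0.0000 - (2)·0.0000) / (6) = 1.1667
  γ = (9 - (1)·0.0000 - (-2)·0.0000) / (-6) = -1.5000
Iteration 2:
  α = (6 - (3)·1.1667 - (4)·-1.5000) / (-11) = -0.7727
  β = (7 - (1)·-0.5455 - (2)·-1.5000) / (6) = 1.7576
  γ = (9 - (1)·-0.5455 - (-2)·1.1667) / (-6) = -1.9798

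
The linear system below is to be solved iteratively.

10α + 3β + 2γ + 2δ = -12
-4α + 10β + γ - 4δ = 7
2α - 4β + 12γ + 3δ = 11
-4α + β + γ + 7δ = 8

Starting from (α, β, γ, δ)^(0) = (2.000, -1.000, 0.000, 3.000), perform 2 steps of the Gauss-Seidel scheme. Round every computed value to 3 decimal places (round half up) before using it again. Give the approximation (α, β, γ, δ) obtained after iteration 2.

Iteration 1:
  α = (-12 - (3)·-1.000 - (2)·0.000 - (2)·3.000) / (10) = -1.500
  β = (7 - (-4)·-1.500 - (1)·0.000 - (-4)·3.000) / (10) = 1.300
  γ = (11 - (2)·-1.500 - (-4)·1.300 - (3)·3.000) / (12) = 0.850
  δ = (8 - (-4)·-1.500 - (1)·1.300 - (1)·0.850) / (7) = -0.021
Iteration 2:
  α = (-12 - (3)·1.300 - (2)·0.850 - (2)·-0.021) / (10) = -1.756
  β = (7 - (-4)·-1.756 - (1)·0.850 - (-4)·-0.021) / (10) = -0.096
  γ = (11 - (2)·-1.756 - (-4)·-0.096 - (3)·-0.021) / (12) = 1.183
  δ = (8 - (-4)·-1.756 - (1)·-0.096 - (1)·1.183) / (7) = -0.016

(-1.756, -0.096, 1.183, -0.016)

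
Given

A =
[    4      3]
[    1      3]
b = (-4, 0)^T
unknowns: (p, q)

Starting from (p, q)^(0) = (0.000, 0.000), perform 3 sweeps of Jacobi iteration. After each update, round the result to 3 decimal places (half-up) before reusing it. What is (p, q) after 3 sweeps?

(-1.250, 0.333)

Iteration 1:
  p = (-4 - (3)·0.000) / (4) = -1.000
  q = (0 - (1)·0.000) / (3) = 0.000
Iteration 2:
  p = (-4 - (3)·0.000) / (4) = -1.000
  q = (0 - (1)·-1.000) / (3) = 0.333
Iteration 3:
  p = (-4 - (3)·0.333) / (4) = -1.250
  q = (0 - (1)·-1.000) / (3) = 0.333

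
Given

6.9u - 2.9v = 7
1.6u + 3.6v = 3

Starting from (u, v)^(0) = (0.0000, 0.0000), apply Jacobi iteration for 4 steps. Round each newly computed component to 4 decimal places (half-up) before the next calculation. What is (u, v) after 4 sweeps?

(1.1098, 0.3110)

Iteration 1:
  u = (7 - (-2.9)·0.0000) / (6.9) = 1.0145
  v = (3 - (1.6)·0.0000) / (3.6) = 0.8333
Iteration 2:
  u = (7 - (-2.9)·0.8333) / (6.9) = 1.3647
  v = (3 - (1.6)·1.0145) / (3.6) = 0.3824
Iteration 3:
  u = (7 - (-2.9)·0.3824) / (6.9) = 1.1752
  v = (3 - (1.6)·1.3647) / (3.6) = 0.2268
Iteration 4:
  u = (7 - (-2.9)·0.2268) / (6.9) = 1.1098
  v = (3 - (1.6)·1.1752) / (3.6) = 0.3110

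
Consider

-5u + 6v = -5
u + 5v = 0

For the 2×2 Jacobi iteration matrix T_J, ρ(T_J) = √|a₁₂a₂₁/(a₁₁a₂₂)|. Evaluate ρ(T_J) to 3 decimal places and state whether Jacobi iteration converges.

0.490

a₁₂a₂₁/(a₁₁a₂₂) = (6)·(1) / ((-5)·(5)) = -0.240000
ρ = √|-0.240000| = √0.240000 = 0.490
ρ < 1, so Jacobi converges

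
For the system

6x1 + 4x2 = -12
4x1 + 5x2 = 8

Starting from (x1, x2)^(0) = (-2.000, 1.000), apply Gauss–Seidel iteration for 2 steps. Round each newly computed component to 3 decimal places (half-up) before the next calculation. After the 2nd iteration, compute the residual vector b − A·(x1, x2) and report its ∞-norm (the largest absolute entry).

Iteration 1:
  x1 = (-12 - (4)·1.000) / (6) = -2.667
  x2 = (8 - (4)·-2.667) / (5) = 3.734
Iteration 2:
  x1 = (-12 - (4)·3.734) / (6) = -4.489
  x2 = (8 - (4)·-4.489) / (5) = 5.191
Residual b − A·x = (-5.830, 0.001); ∞-norm = 5.830

5.830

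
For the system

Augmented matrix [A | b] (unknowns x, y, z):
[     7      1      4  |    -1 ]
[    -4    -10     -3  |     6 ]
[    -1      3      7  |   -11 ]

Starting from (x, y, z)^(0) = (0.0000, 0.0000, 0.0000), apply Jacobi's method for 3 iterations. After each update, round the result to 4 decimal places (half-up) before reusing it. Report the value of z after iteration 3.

Iteration 1:
  x = (-1 - (1)·0.0000 - (4)·0.0000) / (7) = -0.1429
  y = (6 - (-4)·0.0000 - (-3)·0.0000) / (-10) = -0.6000
  z = (-11 - (-1)·0.0000 - (3)·0.0000) / (7) = -1.5714
Iteration 2:
  x = (-1 - (1)·-0.6000 - (4)·-1.5714) / (7) = 0.8408
  y = (6 - (-4)·-0.1429 - (-3)·-1.5714) / (-10) = -0.0714
  z = (-11 - (-1)·-0.1429 - (3)·-0.6000) / (7) = -1.3347
Iteration 3:
  x = (-1 - (1)·-0.0714 - (4)·-1.3347) / (7) = 0.6300
  y = (6 - (-4)·0.8408 - (-3)·-1.3347) / (-10) = -0.5359
  z = (-11 - (-1)·0.8408 - (3)·-0.0714) / (7) = -1.4207

-1.4207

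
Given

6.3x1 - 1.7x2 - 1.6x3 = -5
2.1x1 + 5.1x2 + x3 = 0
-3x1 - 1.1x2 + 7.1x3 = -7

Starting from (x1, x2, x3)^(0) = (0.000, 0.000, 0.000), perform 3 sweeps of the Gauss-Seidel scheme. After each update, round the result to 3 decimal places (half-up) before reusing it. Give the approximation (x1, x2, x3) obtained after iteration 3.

(-0.946, 0.648, -1.285)

Iteration 1:
  x1 = (-5 - (-1.7)·0.000 - (-1.6)·0.000) / (6.3) = -0.794
  x2 = (0 - (2.1)·-0.794 - (1)·0.000) / (5.1) = 0.327
  x3 = (-7 - (-3)·-0.794 - (-1.1)·0.327) / (7.1) = -1.271
Iteration 2:
  x1 = (-5 - (-1.7)·0.327 - (-1.6)·-1.271) / (6.3) = -1.028
  x2 = (0 - (2.1)·-1.028 - (1)·-1.271) / (5.1) = 0.673
  x3 = (-7 - (-3)·-1.028 - (-1.1)·0.673) / (7.1) = -1.316
Iteration 3:
  x1 = (-5 - (-1.7)·0.673 - (-1.6)·-1.316) / (6.3) = -0.946
  x2 = (0 - (2.1)·-0.946 - (1)·-1.316) / (5.1) = 0.648
  x3 = (-7 - (-3)·-0.946 - (-1.1)·0.648) / (7.1) = -1.285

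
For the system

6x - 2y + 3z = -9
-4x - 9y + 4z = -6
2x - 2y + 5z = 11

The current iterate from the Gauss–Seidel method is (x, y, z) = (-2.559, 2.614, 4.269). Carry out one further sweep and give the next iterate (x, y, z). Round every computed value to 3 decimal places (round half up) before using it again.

One sweep:
  x = (-9 - (-2)·2.614 - (3)·4.269) / (6) = -2.763
  y = (-6 - (-4)·-2.763 - (4)·4.269) / (-9) = 3.792
  z = (11 - (2)·-2.763 - (-2)·3.792) / (5) = 4.822

(-2.763, 3.792, 4.822)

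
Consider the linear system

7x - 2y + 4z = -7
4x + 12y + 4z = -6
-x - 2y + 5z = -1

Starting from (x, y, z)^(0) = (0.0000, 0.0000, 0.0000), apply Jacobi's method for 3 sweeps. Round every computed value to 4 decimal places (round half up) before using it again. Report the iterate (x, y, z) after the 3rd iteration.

Iteration 1:
  x = (-7 - (-2)·0.0000 - (4)·0.0000) / (7) = -1.0000
  y = (-6 - (4)·0.0000 - (4)·0.0000) / (12) = -0.5000
  z = (-1 - (-1)·0.0000 - (-2)·0.0000) / (5) = -0.2000
Iteration 2:
  x = (-7 - (-2)·-0.5000 - (4)·-0.2000) / (7) = -1.0286
  y = (-6 - (4)·-1.0000 - (4)·-0.2000) / (12) = -0.1000
  z = (-1 - (-1)·-1.0000 - (-2)·-0.5000) / (5) = -0.6000
Iteration 3:
  x = (-7 - (-2)·-0.1000 - (4)·-0.6000) / (7) = -0.6857
  y = (-6 - (4)·-1.0286 - (4)·-0.6000) / (12) = 0.0429
  z = (-1 - (-1)·-1.0286 - (-2)·-0.1000) / (5) = -0.4457

(-0.6857, 0.0429, -0.4457)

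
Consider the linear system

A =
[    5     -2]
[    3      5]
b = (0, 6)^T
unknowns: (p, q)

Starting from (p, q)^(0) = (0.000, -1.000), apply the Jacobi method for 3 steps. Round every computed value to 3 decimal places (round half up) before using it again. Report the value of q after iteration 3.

0.912

Iteration 1:
  p = (0 - (-2)·-1.000) / (5) = -0.400
  q = (6 - (3)·0.000) / (5) = 1.200
Iteration 2:
  p = (0 - (-2)·1.200) / (5) = 0.480
  q = (6 - (3)·-0.400) / (5) = 1.440
Iteration 3:
  p = (0 - (-2)·1.440) / (5) = 0.576
  q = (6 - (3)·0.480) / (5) = 0.912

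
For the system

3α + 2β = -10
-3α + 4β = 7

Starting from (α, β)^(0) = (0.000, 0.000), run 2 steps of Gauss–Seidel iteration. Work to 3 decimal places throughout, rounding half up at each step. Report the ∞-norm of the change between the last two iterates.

0.500

Iteration 1:
  α = (-10 - (2)·0.000) / (3) = -3.333
  β = (7 - (-3)·-3.333) / (4) = -0.750
Iteration 2:
  α = (-10 - (2)·-0.750) / (3) = -2.833
  β = (7 - (-3)·-2.833) / (4) = -0.375
Change: (0.500, 0.375) → max |·| = 0.500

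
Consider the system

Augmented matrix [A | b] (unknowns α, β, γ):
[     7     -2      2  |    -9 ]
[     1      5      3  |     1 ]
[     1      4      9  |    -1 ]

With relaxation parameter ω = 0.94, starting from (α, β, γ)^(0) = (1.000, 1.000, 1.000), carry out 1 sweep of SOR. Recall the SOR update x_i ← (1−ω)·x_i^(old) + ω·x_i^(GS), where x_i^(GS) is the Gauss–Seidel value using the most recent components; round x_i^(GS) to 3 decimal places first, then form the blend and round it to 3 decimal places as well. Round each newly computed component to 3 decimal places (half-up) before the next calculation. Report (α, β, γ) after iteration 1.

(-1.149, -0.100, 0.117)

Iteration 1:
  α: GS value = (-9 - (-2)·1.000 - (2)·1.000) / (7) = -1.286;  α ← (1−ω)·1.000 + ω·-1.286 = -1.149
  β: GS value = (1 - (1)·-1.149 - (3)·1.000) / (5) = -0.170;  β ← (1−ω)·1.000 + ω·-0.170 = -0.100
  γ: GS value = (-1 - (1)·-1.149 - (4)·-0.100) / (9) = 0.061;  γ ← (1−ω)·1.000 + ω·0.061 = 0.117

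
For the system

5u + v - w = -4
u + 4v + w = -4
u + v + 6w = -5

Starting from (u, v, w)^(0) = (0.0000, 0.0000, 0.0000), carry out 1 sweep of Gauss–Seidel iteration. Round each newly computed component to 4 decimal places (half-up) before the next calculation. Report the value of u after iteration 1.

Iteration 1:
  u = (-4 - (1)·0.0000 - (-1)·0.0000) / (5) = -0.8000
  v = (-4 - (1)·-0.8000 - (1)·0.0000) / (4) = -0.8000
  w = (-5 - (1)·-0.8000 - (1)·-0.8000) / (6) = -0.5667

-0.8000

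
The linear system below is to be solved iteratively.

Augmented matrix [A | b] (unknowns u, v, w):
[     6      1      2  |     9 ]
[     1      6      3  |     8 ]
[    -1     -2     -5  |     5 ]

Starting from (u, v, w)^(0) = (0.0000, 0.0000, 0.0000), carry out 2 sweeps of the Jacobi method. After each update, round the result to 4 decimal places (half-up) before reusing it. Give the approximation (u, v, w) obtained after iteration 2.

Iteration 1:
  u = (9 - (1)·0.0000 - (2)·0.0000) / (6) = 1.5000
  v = (8 - (1)·0.0000 - (3)·0.0000) / (6) = 1.3333
  w = (5 - (-1)·0.0000 - (-2)·0.0000) / (-5) = -1.0000
Iteration 2:
  u = (9 - (1)·1.3333 - (2)·-1.0000) / (6) = 1.6111
  v = (8 - (1)·1.5000 - (3)·-1.0000) / (6) = 1.5833
  w = (5 - (-1)·1.5000 - (-2)·1.3333) / (-5) = -1.8333

(1.6111, 1.5833, -1.8333)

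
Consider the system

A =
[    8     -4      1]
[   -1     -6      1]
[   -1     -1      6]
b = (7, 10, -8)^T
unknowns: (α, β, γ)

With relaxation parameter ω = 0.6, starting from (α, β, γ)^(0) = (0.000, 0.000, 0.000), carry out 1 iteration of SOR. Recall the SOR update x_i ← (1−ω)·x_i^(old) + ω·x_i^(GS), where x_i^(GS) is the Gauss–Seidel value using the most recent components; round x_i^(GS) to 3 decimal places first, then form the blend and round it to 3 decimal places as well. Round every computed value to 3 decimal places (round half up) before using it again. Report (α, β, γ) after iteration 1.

Iteration 1:
  α: GS value = (7 - (-4)·0.000 - (1)·0.000) / (8) = 0.875;  α ← (1−ω)·0.000 + ω·0.875 = 0.525
  β: GS value = (10 - (-1)·0.525 - (1)·0.000) / (-6) = -1.754;  β ← (1−ω)·0.000 + ω·-1.754 = -1.052
  γ: GS value = (-8 - (-1)·0.525 - (-1)·-1.052) / (6) = -1.421;  γ ← (1−ω)·0.000 + ω·-1.421 = -0.853

(0.525, -1.052, -0.853)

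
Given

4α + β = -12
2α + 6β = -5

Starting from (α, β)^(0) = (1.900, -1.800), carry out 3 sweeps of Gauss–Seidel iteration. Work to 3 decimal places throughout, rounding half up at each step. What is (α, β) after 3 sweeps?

Iteration 1:
  α = (-12 - (1)·-1.800) / (4) = -2.550
  β = (-5 - (2)·-2.550) / (6) = 0.017
Iteration 2:
  α = (-12 - (1)·0.017) / (4) = -3.004
  β = (-5 - (2)·-3.004) / (6) = 0.168
Iteration 3:
  α = (-12 - (1)·0.168) / (4) = -3.042
  β = (-5 - (2)·-3.042) / (6) = 0.181

(-3.042, 0.181)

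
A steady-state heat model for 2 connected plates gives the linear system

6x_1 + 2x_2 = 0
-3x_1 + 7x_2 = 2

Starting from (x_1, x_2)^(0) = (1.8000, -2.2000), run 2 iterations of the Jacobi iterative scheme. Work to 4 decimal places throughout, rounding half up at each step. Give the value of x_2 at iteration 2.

0.6000

Iteration 1:
  x_1 = (0 - (2)·-2.2000) / (6) = 0.7333
  x_2 = (2 - (-3)·1.8000) / (7) = 1.0571
Iteration 2:
  x_1 = (0 - (2)·1.0571) / (6) = -0.3524
  x_2 = (2 - (-3)·0.7333) / (7) = 0.6000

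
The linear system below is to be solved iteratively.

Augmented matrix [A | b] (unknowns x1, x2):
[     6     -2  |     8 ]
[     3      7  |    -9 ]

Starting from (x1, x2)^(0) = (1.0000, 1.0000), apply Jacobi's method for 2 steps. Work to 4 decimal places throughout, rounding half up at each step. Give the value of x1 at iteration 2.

0.7619

Iteration 1:
  x1 = (8 - (-2)·1.0000) / (6) = 1.6667
  x2 = (-9 - (3)·1.0000) / (7) = -1.7143
Iteration 2:
  x1 = (8 - (-2)·-1.7143) / (6) = 0.7619
  x2 = (-9 - (3)·1.6667) / (7) = -2.0000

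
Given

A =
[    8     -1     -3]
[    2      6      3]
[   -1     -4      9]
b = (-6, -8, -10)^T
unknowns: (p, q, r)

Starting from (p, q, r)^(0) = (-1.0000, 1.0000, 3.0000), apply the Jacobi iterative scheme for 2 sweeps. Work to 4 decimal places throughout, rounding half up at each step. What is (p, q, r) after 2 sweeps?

Iteration 1:
  p = (-6 - (-1)·1.0000 - (-3)·3.0000) / (8) = 0.5000
  q = (-8 - (2)·-1.0000 - (3)·3.0000) / (6) = -2.5000
  r = (-10 - (-1)·-1.0000 - (-4)·1.0000) / (9) = -0.7778
Iteration 2:
  p = (-6 - (-1)·-2.5000 - (-3)·-0.7778) / (8) = -1.3542
  q = (-8 - (2)·0.5000 - (3)·-0.7778) / (6) = -1.1111
  r = (-10 - (-1)·0.5000 - (-4)·-2.5000) / (9) = -2.1667

(-1.3542, -1.1111, -2.1667)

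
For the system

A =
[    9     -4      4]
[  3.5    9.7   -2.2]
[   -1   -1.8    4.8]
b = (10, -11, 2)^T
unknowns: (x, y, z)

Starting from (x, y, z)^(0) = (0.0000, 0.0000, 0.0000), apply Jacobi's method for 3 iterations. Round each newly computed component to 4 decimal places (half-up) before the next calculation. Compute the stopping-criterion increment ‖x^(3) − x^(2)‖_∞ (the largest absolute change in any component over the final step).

0.2585

Iteration 1:
  x = (10 - (-4)·0.0000 - (4)·0.0000) / (9) = 1.1111
  y = (-11 - (3.5)·0.0000 - (-2.2)·0.0000) / (9.7) = -1.1340
  z = (2 - (-1)·0.0000 - (-1.8)·0.0000) / (4.8) = 0.4167
Iteration 2:
  x = (10 - (-4)·-1.1340 - (4)·0.4167) / (9) = 0.4219
  y = (-11 - (3.5)·1.1111 - (-2.2)·0.4167) / (9.7) = -1.4404
  z = (2 - (-1)·1.1111 - (-1.8)·-1.1340) / (4.8) = 0.2229
Iteration 3:
  x = (10 - (-4)·-1.4404 - (4)·0.2229) / (9) = 0.3719
  y = (-11 - (3.5)·0.4219 - (-2.2)·0.2229) / (9.7) = -1.2357
  z = (2 - (-1)·0.4219 - (-1.8)·-1.4404) / (4.8) = -0.0356
Change: (-0.0500, 0.2047, -0.2585) → max |·| = 0.2585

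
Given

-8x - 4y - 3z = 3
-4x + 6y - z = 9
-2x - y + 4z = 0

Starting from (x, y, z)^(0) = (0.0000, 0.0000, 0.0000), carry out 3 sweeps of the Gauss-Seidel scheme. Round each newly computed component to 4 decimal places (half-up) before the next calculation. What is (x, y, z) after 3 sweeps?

Iteration 1:
  x = (3 - (-4)·0.0000 - (-3)·0.0000) / (-8) = -0.3750
  y = (9 - (-4)·-0.3750 - (-1)·0.0000) / (6) = 1.2500
  z = (0 - (-2)·-0.3750 - (-1)·1.2500) / (4) = 0.1250
Iteration 2:
  x = (3 - (-4)·1.2500 - (-3)·0.1250) / (-8) = -1.0469
  y = (9 - (-4)·-1.0469 - (-1)·0.1250) / (6) = 0.8229
  z = (0 - (-2)·-1.0469 - (-1)·0.8229) / (4) = -0.3177
Iteration 3:
  x = (3 - (-4)·0.8229 - (-3)·-0.3177) / (-8) = -0.6673
  y = (9 - (-4)·-0.6673 - (-1)·-0.3177) / (6) = 1.0022
  z = (0 - (-2)·-0.6673 - (-1)·1.0022) / (4) = -0.0831

(-0.6673, 1.0022, -0.0831)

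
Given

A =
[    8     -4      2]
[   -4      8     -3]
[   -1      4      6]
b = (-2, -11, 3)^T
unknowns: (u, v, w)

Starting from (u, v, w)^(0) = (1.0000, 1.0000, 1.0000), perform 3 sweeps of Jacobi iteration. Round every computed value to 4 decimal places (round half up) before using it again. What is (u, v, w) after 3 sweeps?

(-1.1458, -1.3125, 1.3333)

Iteration 1:
  u = (-2 - (-4)·1.0000 - (2)·1.0000) / (8) = 0.0000
  v = (-11 - (-4)·1.0000 - (-3)·1.0000) / (8) = -0.5000
  w = (3 - (-1)·1.0000 - (4)·1.0000) / (6) = 0.0000
Iteration 2:
  u = (-2 - (-4)·-0.5000 - (2)·0.0000) / (8) = -0.5000
  v = (-11 - (-4)·0.0000 - (-3)·0.0000) / (8) = -1.3750
  w = (3 - (-1)·0.0000 - (4)·-0.5000) / (6) = 0.8333
Iteration 3:
  u = (-2 - (-4)·-1.3750 - (2)·0.8333) / (8) = -1.1458
  v = (-11 - (-4)·-0.5000 - (-3)·0.8333) / (8) = -1.3125
  w = (3 - (-1)·-0.5000 - (4)·-1.3750) / (6) = 1.3333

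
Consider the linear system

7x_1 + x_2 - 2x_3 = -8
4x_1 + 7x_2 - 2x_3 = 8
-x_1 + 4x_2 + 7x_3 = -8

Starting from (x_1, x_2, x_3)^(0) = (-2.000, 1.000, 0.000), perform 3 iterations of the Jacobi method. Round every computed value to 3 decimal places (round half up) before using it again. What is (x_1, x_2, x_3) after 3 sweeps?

(-2.082, 1.557, -2.181)

Iteration 1:
  x_1 = (-8 - (1)·1.000 - (-2)·0.000) / (7) = -1.286
  x_2 = (8 - (4)·-2.000 - (-2)·0.000) / (7) = 2.286
  x_3 = (-8 - (-1)·-2.000 - (4)·1.000) / (7) = -2.000
Iteration 2:
  x_1 = (-8 - (1)·2.286 - (-2)·-2.000) / (7) = -2.041
  x_2 = (8 - (4)·-1.286 - (-2)·-2.000) / (7) = 1.306
  x_3 = (-8 - (-1)·-1.286 - (4)·2.286) / (7) = -2.633
Iteration 3:
  x_1 = (-8 - (1)·1.306 - (-2)·-2.633) / (7) = -2.082
  x_2 = (8 - (4)·-2.041 - (-2)·-2.633) / (7) = 1.557
  x_3 = (-8 - (-1)·-2.041 - (4)·1.306) / (7) = -2.181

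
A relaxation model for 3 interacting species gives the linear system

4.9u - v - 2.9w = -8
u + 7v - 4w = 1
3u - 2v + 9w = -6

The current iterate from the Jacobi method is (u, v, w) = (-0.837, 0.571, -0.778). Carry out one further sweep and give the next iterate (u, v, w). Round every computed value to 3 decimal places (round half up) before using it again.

(-1.977, -0.182, -0.261)

One sweep:
  u = (-8 - (-1)·0.571 - (-2.9)·-0.778) / (4.9) = -1.977
  v = (1 - (1)·-0.837 - (-4)·-0.778) / (7) = -0.182
  w = (-6 - (3)·-0.837 - (-2)·0.571) / (9) = -0.261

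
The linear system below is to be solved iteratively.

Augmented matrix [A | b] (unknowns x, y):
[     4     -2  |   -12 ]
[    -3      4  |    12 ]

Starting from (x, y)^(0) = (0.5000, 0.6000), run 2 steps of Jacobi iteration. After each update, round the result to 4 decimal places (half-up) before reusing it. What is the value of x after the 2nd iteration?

-1.3125

Iteration 1:
  x = (-12 - (-2)·0.6000) / (4) = -2.7000
  y = (12 - (-3)·0.5000) / (4) = 3.3750
Iteration 2:
  x = (-12 - (-2)·3.3750) / (4) = -1.3125
  y = (12 - (-3)·-2.7000) / (4) = 0.9750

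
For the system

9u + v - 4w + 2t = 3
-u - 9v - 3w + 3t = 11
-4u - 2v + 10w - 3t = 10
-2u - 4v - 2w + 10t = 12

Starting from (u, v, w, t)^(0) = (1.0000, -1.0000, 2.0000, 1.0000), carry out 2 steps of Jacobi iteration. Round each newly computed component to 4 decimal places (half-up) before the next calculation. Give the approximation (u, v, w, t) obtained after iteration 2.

Iteration 1:
  u = (3 - (1)·-1.0000 - (-4)·2.0000 - (2)·1.0000) / (9) = 1.1111
  v = (11 - (-1)·1.0000 - (-3)·2.0000 - (3)·1.0000) / (-9) = -1.6667
  w = (10 - (-4)·1.0000 - (-2)·-1.0000 - (-3)·1.0000) / (10) = 1.5000
  t = (12 - (-2)·1.0000 - (-4)·-1.0000 - (-2)·2.0000) / (10) = 1.4000
Iteration 2:
  u = (3 - (1)·-1.6667 - (-4)·1.5000 - (2)·1.4000) / (9) = 0.8741
  v = (11 - (-1)·1.1111 - (-3)·1.5000 - (3)·1.4000) / (-9) = -1.3790
  w = (10 - (-4)·1.1111 - (-2)·-1.6667 - (-3)·1.4000) / (10) = 1.5311
  t = (12 - (-2)·1.1111 - (-4)·-1.6667 - (-2)·1.5000) / (10) = 1.0555

(0.8741, -1.3790, 1.5311, 1.0555)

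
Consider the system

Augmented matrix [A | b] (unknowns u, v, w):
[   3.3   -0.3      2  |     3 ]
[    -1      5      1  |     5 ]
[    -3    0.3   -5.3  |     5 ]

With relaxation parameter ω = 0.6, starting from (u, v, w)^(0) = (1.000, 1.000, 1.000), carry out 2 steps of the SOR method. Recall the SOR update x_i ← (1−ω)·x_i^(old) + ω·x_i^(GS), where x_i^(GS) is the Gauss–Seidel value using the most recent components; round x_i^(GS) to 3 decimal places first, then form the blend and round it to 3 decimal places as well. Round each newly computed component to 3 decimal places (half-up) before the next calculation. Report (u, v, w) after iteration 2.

(0.979, 1.142, -0.999)

Iteration 1:
  u: GS value = (3 - (-0.3)·1.000 - (2)·1.000) / (3.3) = 0.394;  u ← (1−ω)·1.000 + ω·0.394 = 0.636
  v: GS value = (5 - (-1)·0.636 - (1)·1.000) / (5) = 0.927;  v ← (1−ω)·1.000 + ω·0.927 = 0.956
  w: GS value = (5 - (-3)·0.636 - (0.3)·0.956) / (-5.3) = -1.249;  w ← (1−ω)·1.000 + ω·-1.249 = -0.349
Iteration 2:
  u: GS value = (3 - (-0.3)·0.956 - (2)·-0.349) / (3.3) = 1.208;  u ← (1−ω)·0.636 + ω·1.208 = 0.979
  v: GS value = (5 - (-1)·0.979 - (1)·-0.349) / (5) = 1.266;  v ← (1−ω)·0.956 + ω·1.266 = 1.142
  w: GS value = (5 - (-3)·0.979 - (0.3)·1.142) / (-5.3) = -1.433;  w ← (1−ω)·-0.349 + ω·-1.433 = -0.999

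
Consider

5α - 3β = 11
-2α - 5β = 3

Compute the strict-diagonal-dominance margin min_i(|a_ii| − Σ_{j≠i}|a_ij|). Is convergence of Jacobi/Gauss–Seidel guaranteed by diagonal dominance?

row 1: |5| − (3) = 2
row 2: |-5| − (2) = 3
minimum over rows = 2 → strictly diagonally dominant (convergence guaranteed)

2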